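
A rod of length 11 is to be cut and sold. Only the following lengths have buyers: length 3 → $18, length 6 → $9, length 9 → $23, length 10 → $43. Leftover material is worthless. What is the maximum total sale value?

54

Build best[k] bottom-up: best[k] = max over allowed piece i of (p[i] + best[k−i]).
best[1] = 0
best[2] = 0
best[3] = 18
best[4] = 18
best[5] = 18
best[6] = max(18+18, 9+0) = 36
best[7] = max(18+18, 9+0) = 36
best[8] = max(18+18, 9+0) = 36
best[9] = max(18+36, 9+18, 23+0) = 54
best[10] = max(18+36, 9+18, 23+0, 43+0) = 54
best[11] = max(18+36, 9+18, 23+0, 43+0) = 54
One optimal cutting: pieces 3 + 3 + 3 with 2 units of scrap → $54.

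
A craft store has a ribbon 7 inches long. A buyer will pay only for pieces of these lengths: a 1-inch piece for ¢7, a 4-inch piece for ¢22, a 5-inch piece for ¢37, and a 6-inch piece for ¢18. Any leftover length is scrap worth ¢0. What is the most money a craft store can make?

Consider every possible first cut. r[k] is the best of p[i]+r[k−i] over all sellable i≤k.
r[1] = 7
r[2] = 14  (first piece 1, then r[1]=7)
r[3] = 21  (first piece 1, then r[2]=14)
r[4] = 28  (first piece 1, then r[3]=21)
r[5] = 37
r[6] = 44  (first piece 1, then r[5]=37)
r[7] = 51  (first piece 1, then r[6]=44)
One optimal cutting: 5 + 1 + 1 → ¢51.

51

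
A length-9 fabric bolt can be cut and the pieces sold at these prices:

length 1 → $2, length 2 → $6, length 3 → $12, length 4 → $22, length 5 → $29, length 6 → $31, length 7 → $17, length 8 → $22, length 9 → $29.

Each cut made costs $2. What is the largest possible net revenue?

Let net[k] be the best obtainable value from length k. For each k, try every first piece i and keep the best of price[i] + net[k−i] minus the 2 cut fee when i<k.
net[1] = 2
net[2] = max(2+2-2, 6+0) = 6
net[3] = max(2+6-2, 6+2-2, 12+0) = 12
net[4] = max(2+12-2, 6+6-2, 12+2-2, 22+0) = 22
net[5] = max(2+22-2, 6+12-2, 12+6-2, 22+2-2, 29+0) = 29
net[6] = max(2+29-2, 6+22-2, 12+12-2, 22+6-2, 29+2-2, 31+0) = 31
net[7] = max(2+31-2, 6+29-2, 12+22-2, …, 31+2-2, 17+0) = 33
net[8] = max(2+33-2, 6+31-2, 12+29-2, …, 17+2-2, 22+0) = 42
net[9] = max(2+42-2, 6+33-2, 12+31-2, …, 22+2-2, 29+0) = 49
One optimal plan: pieces 5 + 4 (1 cut) → $51 − $2 = $49.

49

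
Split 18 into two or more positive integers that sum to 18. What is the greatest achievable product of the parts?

Fill f[k] for k=2..18: at each k try every first piece i and multiply by the better of (k−i) uncut or f[k−i].
Small cases: f[2]=1, f[3]=2, f[4]=4, f[5]=6, f[6]=9, f[7]=12, f[8]=18, f[9]=27, f[10]=36, f[11]=54, f[12]=81, f[13]=108.
f[14] = 2*max(12,81) = 2*81 = 162
f[15] = 3*max(12,81) = 3*81 = 243
f[16] = 2*max(14,162) = 2*162 = 324
f[17] = 2*max(15,243) = 2*243 = 486
f[18] = 3*max(15,243) = 3*243 = 729
One optimal split: 3 + 3 + 3 + 3 + 3 + 3; product 3*3*3*3*3*3 = 729.

729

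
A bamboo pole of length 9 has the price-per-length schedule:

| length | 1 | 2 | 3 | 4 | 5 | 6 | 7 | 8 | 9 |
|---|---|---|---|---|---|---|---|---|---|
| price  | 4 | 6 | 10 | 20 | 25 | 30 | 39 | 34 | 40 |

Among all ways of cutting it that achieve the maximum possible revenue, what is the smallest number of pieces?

3

Let r[k] be the best obtainable value from length k. For each k, try every first piece i and keep the best of price[i] + r[k−i].
r[1] = 4
r[2] = max(4+4, 6+0) = 8
r[3] = max(4+8, 6+4, 10+0) = 12
r[4] = max(4+12, 6+8, 10+4, 20+0) = 20
r[5] = max(4+20, 6+12, 10+8, 20+4, 25+0) = 25
r[6] = max(4+25, 6+20, 10+12, 20+8, 25+4, 30+0) = 30
r[7] = max(4+30, 6+25, 10+20, …, 30+4, 39+0) = 39
r[8] = max(4+39, 6+30, 10+25, …, 39+4, 34+0) = 43
r[9] = max(4+43, 6+39, 10+30, …, 34+4, 40+0) = 47
Maximum revenue is $47.
Now minimize piece count subject to staying optimal: for each k, pieces[k] = 1 + min over i with p[i]+r[k−i]=r[k] of pieces[k−i].
pieces[6] = 1
pieces[7] = 1
pieces[8] = 2
pieces[9] = 3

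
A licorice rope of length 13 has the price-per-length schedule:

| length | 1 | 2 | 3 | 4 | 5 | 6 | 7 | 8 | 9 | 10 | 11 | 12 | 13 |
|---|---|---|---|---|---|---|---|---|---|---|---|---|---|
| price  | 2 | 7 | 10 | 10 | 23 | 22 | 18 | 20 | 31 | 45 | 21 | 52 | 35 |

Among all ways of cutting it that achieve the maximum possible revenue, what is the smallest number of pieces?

3

Consider every possible first cut. r[k] is the best of p[i]+r[k−i] over all sellable i≤k.
r[1] = 2
r[2] = 7
r[3] = 10
r[4] = 14  (first piece 2, then r[2]=7)
r[5] = 23
r[6] = 25  (first piece 1, then r[5]=23)
r[7] = 30  (first piece 2, then r[5]=23)
r[8] = 33  (first piece 3, then r[5]=23)
r[9] = 37  (first piece 2, then r[7]=30)
r[10] = 46  (first piece 5, then r[5]=23)
r[11] = 48  (first piece 1, then r[10]=46)
r[12] = 53  (first piece 2, then r[10]=46)
r[13] = 56  (first piece 3, then r[10]=46)
Maximum revenue is ¢56.
Now minimize piece count subject to staying optimal: for each k, pieces[k] = 1 + min over i with p[i]+r[k−i]=r[k] of pieces[k−i].
pieces[10] = 2
pieces[11] = 3
pieces[12] = 3
pieces[13] = 3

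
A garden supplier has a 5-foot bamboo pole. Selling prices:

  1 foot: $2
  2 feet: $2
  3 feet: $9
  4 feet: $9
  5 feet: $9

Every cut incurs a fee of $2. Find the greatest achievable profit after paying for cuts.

Build v[k] bottom-up: v[k] = max over allowed piece i of (p[i] + v[k−i]) − 2 per cut.
v[1] = 2
v[2] = max(2+2-2, 2+0) = 2
v[3] = max(2+2-2, 2+2-2, 9+0) = 9
v[4] = max(2+9-2, 2+2-2, 9+2-2, 9+0) = 9
v[5] = max(2+9-2, 2+9-2, 9+2-2, 9+2-2, 9+0) = 9
One optimal plan: pieces 3 + 1 + 1 (2 cuts) → $13 − $4 = $9.

9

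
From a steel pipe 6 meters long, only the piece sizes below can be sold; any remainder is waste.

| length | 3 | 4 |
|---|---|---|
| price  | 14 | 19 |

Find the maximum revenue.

Let best[k] be the best obtainable value from length k. For each k, try every first piece i and keep the best of price[i] + best[k−i].
best[1] = 0
best[2] = 0
best[3] = 14
best[4] = 19
best[5] = 19
best[6] = 28  (first piece 3, then best[3]=14)
One optimal cutting: 3 + 3 → $28.

28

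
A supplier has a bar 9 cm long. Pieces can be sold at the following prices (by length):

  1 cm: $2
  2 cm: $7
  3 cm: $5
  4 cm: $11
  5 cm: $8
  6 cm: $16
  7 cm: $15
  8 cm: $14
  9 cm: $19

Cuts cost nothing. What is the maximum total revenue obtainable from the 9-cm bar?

Let R[k] be the best obtainable value from length k. For each k, try every first piece i and keep the best of price[i] + R[k−i].
R[1] = 2
R[2] = 7
R[3] = 9  (first piece 1, then R[2]=7)
R[4] = 14  (first piece 2, then R[2]=7)
R[5] = 16  (first piece 1, then R[4]=14)
R[6] = 21  (first piece 2, then R[4]=14)
R[7] = 23  (first piece 1, then R[6]=21)
R[8] = 28  (first piece 2, then R[6]=21)
R[9] = 30  (first piece 1, then R[8]=28)
One optimal cutting: 2 + 2 + 2 + 2 + 1 → $7 + $7 + $7 + $7 + $2 = $30.

30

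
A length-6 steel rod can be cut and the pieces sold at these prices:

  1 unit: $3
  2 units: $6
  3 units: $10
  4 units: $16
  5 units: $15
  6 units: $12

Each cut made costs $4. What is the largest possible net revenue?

18

Consider every possible first cut. net[k] is the best of p[i]+net[k−i] over all sellable i≤k, charging 4 whenever i<k.
net[1] = 3
net[2] = max(3+3-4, 6+0) = 6
net[3] = max(3+6-4, 6+3-4, 10+0) = 10
net[4] = max(3+10-4, 6+6-4, 10+3-4, 16+0) = 16
net[5] = max(3+16-4, 6+10-4, 10+6-4, 16+3-4, 15+0) = 15
net[6] = max(3+15-4, 6+16-4, 10+10-4, 16+6-4, 15+3-4, 12+0) = 18
One optimal plan: pieces 4 + 2 (1 cut) → $22 − $4 = $18.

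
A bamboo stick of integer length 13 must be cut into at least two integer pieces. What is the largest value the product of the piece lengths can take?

Fill m[k] for k=2..13: at each k try every first piece i and multiply by the better of (k−i) uncut or m[k−i].
m[2] = 1×max(1,0) = 1×1 = 1
m[3] = max(1×2, 2×1) = 2
m[4] = max(1×3, 2×2, 3×1) = 4
m[5] = max(1×4, 2×3, 3×2, 4×1) = 6
m[6] = max(1×6, 2×4, 3×3, 4×2, 5×1) = 9
m[7] = max(1×9, 2×6, 3×4, 4×3, 5×2, 6×1) = 12
m[8] = max(1×12, 2×9, 3×6, …, 6×2, 7×1) = 18
m[9] = max(1×18, 2×12, 3×9, …, 7×2, 8×1) = 27
m[10] = max(1×27, 2×18, 3×12, …, 8×2, 9×1) = 36
m[11] = max(1×36, 2×27, 3×18, …, 9×2, 10×1) = 54
m[12] = max(1×54, 2×36, 3×27, …, 10×2, 11×1) = 81
m[13] = max(1×81, 2×54, 3×36, …, 11×2, 12×1) = 108
One optimal split: 3 + 3 + 3 + 2 + 2; product 3×3×3×2×2 = 108.

108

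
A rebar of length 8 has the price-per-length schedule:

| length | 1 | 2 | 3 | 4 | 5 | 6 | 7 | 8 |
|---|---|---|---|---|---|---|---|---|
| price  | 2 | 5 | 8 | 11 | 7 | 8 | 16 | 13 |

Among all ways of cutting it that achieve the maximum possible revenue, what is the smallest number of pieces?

Consider every possible first cut. r[k] is the best of p[i]+r[k−i] over all sellable i≤k.
r[1] = 2
r[2] = max(2+2, 5+0) = 5
r[3] = max(2+5, 5+2, 8+0) = 8
r[4] = max(2+8, 5+5, 8+2, 11+0) = 11
r[5] = max(2+11, 5+8, 8+5, 11+2, 7+0) = 13
r[6] = max(2+13, 5+11, 8+8, 11+5, 7+2, 8+0) = 16
r[7] = max(2+16, 5+13, 8+11, …, 8+2, 16+0) = 19
r[8] = max(2+19, 5+16, 8+13, …, 16+2, 13+0) = 22
Maximum revenue is ₹22.
Now minimize piece count subject to staying optimal: for each k, pieces[k] = 1 + min over i with p[i]+r[k−i]=r[k] of pieces[k−i].
pieces[5] = 2
pieces[6] = 2
pieces[7] = 2
pieces[8] = 2

2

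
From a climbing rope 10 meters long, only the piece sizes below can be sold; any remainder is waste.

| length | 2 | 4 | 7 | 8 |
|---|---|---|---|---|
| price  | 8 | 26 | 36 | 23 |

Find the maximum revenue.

Build f[k] bottom-up: f[k] = max over allowed piece i of (p[i] + f[k−i]).
f[1] = 0
f[2] = 8
f[3] = 8
f[4] = 26
f[5] = 26
f[6] = 34  (first piece 2, then f[4]=26)
f[7] = 36
f[8] = 52  (first piece 4, then f[4]=26)
f[9] = 52
f[10] = 60  (first piece 2, then f[8]=52)
One optimal cutting: 4 + 4 + 2 → €60.

60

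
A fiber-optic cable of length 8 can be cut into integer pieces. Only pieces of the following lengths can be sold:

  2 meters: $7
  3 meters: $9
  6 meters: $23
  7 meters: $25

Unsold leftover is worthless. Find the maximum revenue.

30

Let best[k] be the best obtainable value from length k. For each k, try every first piece i and keep the best of price[i] + best[k−i].
best[1] = 0
best[2] = 7
best[3] = max(7+0, 9+0) = 9
best[4] = max(7+7, 9+0) = 14
best[5] = max(7+9, 9+7) = 16
best[6] = max(7+14, 9+9, 23+0) = 23
best[7] = max(7+16, 9+14, 23+0, 25+0) = 25
best[8] = max(7+23, 9+16, 23+7, 25+0) = 30
One optimal cutting: 6 + 2 → $30.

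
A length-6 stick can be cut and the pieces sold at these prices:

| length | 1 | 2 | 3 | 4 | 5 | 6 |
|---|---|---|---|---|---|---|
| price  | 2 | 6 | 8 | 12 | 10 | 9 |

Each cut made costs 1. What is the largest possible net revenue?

Consider every possible first cut. r[k] is the best of p[i]+r[k−i] over all sellable i≤k, charging 1 whenever i<k.
r[1] = 2
r[2] = max(2+2-1, 6+0) = 6
r[3] = max(2+6-1, 6+2-1, 8+0) = 8
r[4] = max(2+8-1, 6+6-1, 8+2-1, 12+0) = 12
r[5] = max(2+12-1, 6+8-1, 8+6-1, 12+2-1, 10+0) = 13
r[6] = max(2+13-1, 6+12-1, 8+8-1, 12+6-1, 10+2-1, 9+0) = 17
One optimal plan: pieces 4 + 2 (1 cut) → 18 − 1 = 17.

17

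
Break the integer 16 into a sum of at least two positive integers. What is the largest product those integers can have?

324

Define g[k] = max over 1≤i<k of i · max(k−i, g[k−i]); the inner max lets the remainder stay uncut if that's better.
Small cases: g[2]=1, g[3]=2, g[4]=4, g[5]=6, g[6]=9, g[7]=12, g[8]=18, g[9]=27, g[10]=36.
g[11] = max(1*36, 2*27, 3*18, …, 9*2, 10*1) = 54
g[12] = max(1*54, 2*36, 3*27, …, 10*2, 11*1) = 81
g[13] = max(1*81, 2*54, 3*36, …, 11*2, 12*1) = 108
g[14] = max(1*108, 2*81, 3*54, …, 12*2, 13*1) = 162
g[15] = max(1*162, 2*108, 3*81, …, 13*2, 14*1) = 243
g[16] = max(1*243, 2*162, 3*108, …, 14*2, 15*1) = 324
One optimal split: 3 + 3 + 3 + 3 + 2 + 2; product 3*3*3*3*2*2 = 324.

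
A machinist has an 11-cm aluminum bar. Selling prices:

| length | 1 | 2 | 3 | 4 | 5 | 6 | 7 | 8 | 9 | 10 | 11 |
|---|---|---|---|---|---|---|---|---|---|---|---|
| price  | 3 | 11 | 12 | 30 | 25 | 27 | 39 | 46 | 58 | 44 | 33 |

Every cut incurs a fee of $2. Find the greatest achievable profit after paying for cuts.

Let v[k] be the best obtainable value from length k. For each k, try every first piece i and keep the best of price[i] + v[k−i] minus the 2 cut fee when i<k.
v[1] = 3
v[2] = 11
v[3] = 12  (first piece 1, then v[2]=11)
v[4] = 30
v[5] = 31  (first piece 1, then v[4]=30)
v[6] = 39  (first piece 2, then v[4]=30)
v[7] = 40  (first piece 1, then v[6]=39)
v[8] = 58  (first piece 4, then v[4]=30)
v[9] = 59  (first piece 1, then v[8]=58)
v[10] = 67  (first piece 2, then v[8]=58)
v[11] = 68  (first piece 1, then v[10]=67)
One optimal plan: pieces 4 + 4 + 2 + 1 (3 cuts) → $74 − $6 = $68.

68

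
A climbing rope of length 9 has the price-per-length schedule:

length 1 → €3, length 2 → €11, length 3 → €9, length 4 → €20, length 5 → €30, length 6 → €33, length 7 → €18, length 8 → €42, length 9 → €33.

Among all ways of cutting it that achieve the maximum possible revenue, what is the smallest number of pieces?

Let r[k] be the best obtainable value from length k. For each k, try every first piece i and keep the best of price[i] + r[k−i].
r[1] = 3
r[2] = max(3+3, 11+0) = 11
r[3] = max(3+11, 11+3, 9+0) = 14
r[4] = max(3+14, 11+11, 9+3, 20+0) = 22
r[5] = max(3+22, 11+14, 9+11, 20+3, 30+0) = 30
r[6] = max(3+30, 11+22, 9+14, 20+11, 30+3, 33+0) = 33
r[7] = max(3+33, 11+30, 9+22, …, 33+3, 18+0) = 41
r[8] = max(3+41, 11+33, 9+30, …, 18+3, 42+0) = 44
r[9] = max(3+44, 11+41, 9+33, …, 42+3, 33+0) = 52
Maximum revenue is €52.
Now minimize piece count subject to staying optimal: for each k, pieces[k] = 1 + min over i with p[i]+r[k−i]=r[k] of pieces[k−i].
pieces[6] = 1
pieces[7] = 2
pieces[8] = 2
pieces[9] = 3

3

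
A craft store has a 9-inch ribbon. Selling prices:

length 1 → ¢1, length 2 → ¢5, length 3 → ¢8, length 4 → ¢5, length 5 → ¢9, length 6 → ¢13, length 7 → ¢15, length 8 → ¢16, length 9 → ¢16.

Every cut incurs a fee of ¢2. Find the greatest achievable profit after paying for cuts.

Build net[k] bottom-up: net[k] = max over allowed piece i of (p[i] + net[k−i]) − 2 per cut.
net[1] = 1
net[2] = 5
net[3] = 8
net[4] = 8  (first piece 2, then net[2]=5)
net[5] = 11  (first piece 2, then net[3]=8)
net[6] = 14  (first piece 3, then net[3]=8)
net[7] = 15
net[8] = 17  (first piece 2, then net[6]=14)
net[9] = 20  (first piece 3, then net[6]=14)
One optimal plan: pieces 3 + 3 + 3 (2 cuts) → ¢24 − ¢4 = ¢20.

20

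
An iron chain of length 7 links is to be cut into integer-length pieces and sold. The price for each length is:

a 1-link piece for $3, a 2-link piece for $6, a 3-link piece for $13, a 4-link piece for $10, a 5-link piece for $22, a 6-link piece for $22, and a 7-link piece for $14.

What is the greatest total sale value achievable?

Let r[k] be the best obtainable value from length k. For each k, try every first piece i and keep the best of price[i] + r[k−i].
r[1] = 3
r[2] = max(3+3, 6+0) = 6
r[3] = max(3+6, 6+3, 13+0) = 13
r[4] = max(3+13, 6+6, 13+3, 10+0) = 16
r[5] = max(3+16, 6+13, 13+6, 10+3, 22+0) = 22
r[6] = max(3+22, 6+16, 13+13, 10+6, 22+3, 22+0) = 26
r[7] = max(3+26, 6+22, 13+16, …, 22+3, 14+0) = 29
One optimal cutting: 3 + 3 + 1 → $13 + $13 + $3 = $29.

29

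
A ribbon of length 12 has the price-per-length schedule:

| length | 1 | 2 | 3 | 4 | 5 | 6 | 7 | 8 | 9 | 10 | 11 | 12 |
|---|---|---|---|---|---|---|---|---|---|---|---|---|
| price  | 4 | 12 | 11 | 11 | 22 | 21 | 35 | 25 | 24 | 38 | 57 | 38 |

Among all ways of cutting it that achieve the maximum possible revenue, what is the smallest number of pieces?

6

Consider every possible first cut. r[k] is the best of p[i]+r[k−i] over all sellable i≤k.
r[1] = 4
r[2] = max(4+4, 12+0) = 12
r[3] = max(4+12, 12+4, 11+0) = 16
r[4] = max(4+16, 12+12, 11+4, 11+0) = 24
r[5] = max(4+24, 12+16, 11+12, 11+4, 22+0) = 28
r[6] = max(4+28, 12+24, 11+16, 11+12, 22+4, 21+0) = 36
r[7] = max(4+36, 12+28, 11+24, …, 21+4, 35+0) = 40
r[8] = max(4+40, 12+36, 11+28, …, 35+4, 25+0) = 48
r[9] = max(4+48, 12+40, 11+36, …, 25+4, 24+0) = 52
r[10] = max(4+52, 12+48, 11+40, …, 24+4, 38+0) = 60
r[11] = max(4+60, 12+52, 11+48, …, 38+4, 57+0) = 64
r[12] = max(4+64, 12+60, 11+52, …, 57+4, 38+0) = 72
Maximum revenue is ¢72.
Now minimize piece count subject to staying optimal: for each k, pieces[k] = 1 + min over i with p[i]+r[k−i]=r[k] of pieces[k−i].
pieces[9] = 5
pieces[10] = 5
pieces[11] = 6
pieces[12] = 6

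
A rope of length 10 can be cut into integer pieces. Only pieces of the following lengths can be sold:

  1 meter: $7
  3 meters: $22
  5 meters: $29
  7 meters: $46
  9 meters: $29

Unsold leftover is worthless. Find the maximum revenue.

Build r[k] bottom-up: r[k] = max over allowed piece i of (p[i] + r[k−i]).
r[1] = 7
r[2] = 14  (first piece 1, then r[1]=7)
r[3] = max(7+14, 22+0) = 22
r[4] = max(7+22, 22+7) = 29
r[5] = max(7+29, 22+14, 29+0) = 36
r[6] = max(7+36, 22+22, 29+7) = 44
r[7] = max(7+44, 22+29, 29+14, 46+0) = 51
r[8] = max(7+51, 22+36, 29+22, 46+7) = 58
r[9] = max(7+58, 22+44, 29+29, 46+14, 29+0) = 66
r[10] = max(7+66, 22+51, 29+36, 46+22, 29+7) = 73
One optimal cutting: 3 + 3 + 3 + 1 → $73.

73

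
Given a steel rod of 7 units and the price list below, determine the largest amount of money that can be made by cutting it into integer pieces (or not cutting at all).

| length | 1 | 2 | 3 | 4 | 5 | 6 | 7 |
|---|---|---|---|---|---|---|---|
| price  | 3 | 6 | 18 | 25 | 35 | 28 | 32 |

Consider every possible first cut. r[k] is the best of p[i]+r[k−i] over all sellable i≤k.
r[1] = 3
r[2] = 6  (first piece 1, then r[1]=3)
r[3] = 18
r[4] = 25
r[5] = 35
r[6] = 38  (first piece 1, then r[5]=35)
r[7] = 43  (first piece 3, then r[4]=25)
One optimal cutting: 4 + 3 → $25 + $18 = $43.

43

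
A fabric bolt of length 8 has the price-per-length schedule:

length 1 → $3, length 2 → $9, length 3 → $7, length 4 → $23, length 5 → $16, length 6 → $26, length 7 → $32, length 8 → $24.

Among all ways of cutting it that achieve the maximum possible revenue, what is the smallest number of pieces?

Consider every possible first cut. r[k] is the best of p[i]+r[k−i] over all sellable i≤k.
r[1] = 3
r[2] = max(3+3, 9+0) = 9
r[3] = max(3+9, 9+3, 7+0) = 12
r[4] = max(3+12, 9+9, 7+3, 23+0) = 23
r[5] = max(3+23, 9+12, 7+9, 23+3, 16+0) = 26
r[6] = max(3+26, 9+23, 7+12, 23+9, 16+3, 26+0) = 32
r[7] = max(3+32, 9+26, 7+23, …, 26+3, 32+0) = 35
r[8] = max(3+35, 9+32, 7+26, …, 32+3, 24+0) = 46
Maximum revenue is $46.
Now minimize piece count subject to staying optimal: for each k, pieces[k] = 1 + min over i with p[i]+r[k−i]=r[k] of pieces[k−i].
pieces[5] = 2
pieces[6] = 2
pieces[7] = 3
pieces[8] = 2

2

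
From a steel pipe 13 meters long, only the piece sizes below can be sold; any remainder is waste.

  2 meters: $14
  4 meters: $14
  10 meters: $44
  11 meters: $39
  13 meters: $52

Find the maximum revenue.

Let best[k] be the best obtainable value from length k. For each k, try every first piece i and keep the best of price[i] + best[k−i].
best[1] = 0
best[2] = 14
best[3] = 14
best[4] = 28  (first piece 2, then best[2]=14)
best[5] = 28
best[6] = 42  (first piece 2, then best[4]=28)
best[7] = 42
best[8] = 56  (first piece 2, then best[6]=42)
best[9] = 56
best[10] = 70  (first piece 2, then best[8]=56)
best[11] = 70
best[12] = 84  (first piece 2, then best[10]=70)
best[13] = 84
One optimal cutting: pieces 2 + 2 + 2 + 2 + 2 + 2 with 1 meter of scrap → $84.

84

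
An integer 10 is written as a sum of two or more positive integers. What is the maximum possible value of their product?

Let m[k] be the best product for length k (with at least one cut). For each first piece i, the rest contributes max(k−i, m[k−i]).
m[2] = 1*max(1,0) = 1*1 = 1
m[3] = 1*max(2,1) = 1*2 = 2
m[4] = 2*max(2,1) = 2*2 = 4
m[5] = 2*max(3,2) = 2*3 = 6
m[6] = 3*max(3,2) = 3*3 = 9
m[7] = 2*max(5,6) = 2*6 = 12
m[8] = 2*max(6,9) = 2*9 = 18
m[9] = 3*max(6,9) = 3*9 = 27
m[10] = 2*max(8,18) = 2*18 = 36
One optimal split: 3 + 3 + 2 + 2; product 3*3*2*2 = 36.

36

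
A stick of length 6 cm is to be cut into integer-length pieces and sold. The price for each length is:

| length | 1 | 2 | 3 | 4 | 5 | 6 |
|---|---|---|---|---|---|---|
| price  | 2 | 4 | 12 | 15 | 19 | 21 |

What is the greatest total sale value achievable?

Build r[k] bottom-up: r[k] = max over allowed piece i of (p[i] + r[k−i]).
r[1] = 2
r[2] = 4  (first piece 1, then r[1]=2)
r[3] = 12
r[4] = 15
r[5] = 19
r[6] = 24  (first piece 3, then r[3]=12)
One optimal cutting: 3 + 3 → $12 + $12 = $24.

24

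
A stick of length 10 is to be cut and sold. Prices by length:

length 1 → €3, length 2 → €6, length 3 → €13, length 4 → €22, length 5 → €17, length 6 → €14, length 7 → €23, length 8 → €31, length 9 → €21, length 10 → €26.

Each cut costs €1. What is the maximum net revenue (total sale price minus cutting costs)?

Let net[k] be the best obtainable value from length k. For each k, try every first piece i and keep the best of price[i] + net[k−i] minus the 1 cut fee when i<k.
net[1] = 3
net[2] = max(3+3-1, 6+0) = 6
net[3] = max(3+6-1, 6+3-1, 13+0) = 13
net[4] = max(3+13-1, 6+6-1, 13+3-1, 22+0) = 22
net[5] = max(3+22-1, 6+13-1, 13+6-1, 22+3-1, 17+0) = 24
net[6] = max(3+24-1, 6+22-1, 13+13-1, 22+6-1, 17+3-1, 14+0) = 27
net[7] = max(3+27-1, 6+24-1, 13+22-1, …, 14+3-1, 23+0) = 34
net[8] = max(3+34-1, 6+27-1, 13+24-1, …, 23+3-1, 31+0) = 43
net[9] = max(3+43-1, 6+34-1, 13+27-1, …, 31+3-1, 21+0) = 45
net[10] = max(3+45-1, 6+43-1, 13+34-1, …, 21+3-1, 26+0) = 48
One optimal plan: pieces 4 + 4 + 2 (2 cuts) → €50 − €2 = €48.

48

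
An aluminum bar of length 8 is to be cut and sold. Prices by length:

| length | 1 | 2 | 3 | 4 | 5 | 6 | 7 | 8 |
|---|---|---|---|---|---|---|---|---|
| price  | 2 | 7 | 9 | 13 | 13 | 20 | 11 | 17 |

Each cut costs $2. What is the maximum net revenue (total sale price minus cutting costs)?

25

Consider every possible first cut. r[k] is the best of p[i]+r[k−i] over all sellable i≤k, charging 2 whenever i<k.
r[1] = 2
r[2] = max(2+2-2, 7+0) = 7
r[3] = max(2+7-2, 7+2-2, 9+0) = 9
r[4] = max(2+9-2, 7+7-2, 9+2-2, 13+0) = 13
r[5] = max(2+13-2, 7+9-2, 9+7-2, 13+2-2, 13+0) = 14
r[6] = max(2+14-2, 7+13-2, 9+9-2, 13+7-2, 13+2-2, 20+0) = 20
r[7] = max(2+20-2, 7+14-2, 9+13-2, …, 20+2-2, 11+0) = 20
r[8] = max(2+20-2, 7+20-2, 9+14-2, …, 11+2-2, 17+0) = 25
One optimal plan: pieces 6 + 2 (1 cut) → $27 − $2 = $25.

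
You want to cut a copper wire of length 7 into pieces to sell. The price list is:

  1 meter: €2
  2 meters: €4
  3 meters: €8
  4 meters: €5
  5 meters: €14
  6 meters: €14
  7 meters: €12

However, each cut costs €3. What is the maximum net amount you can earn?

Build v[k] bottom-up: v[k] = max over allowed piece i of (p[i] + v[k−i]) − 3 per cut.
v[1] = 2
v[2] = max(2+2-3, 4+0) = 4
v[3] = max(2+4-3, 4+2-3, 8+0) = 8
v[4] = max(2+8-3, 4+4-3, 8+2-3, 5+0) = 7
v[5] = max(2+7-3, 4+8-3, 8+4-3, 5+2-3, 14+0) = 14
v[6] = max(2+14-3, 4+7-3, 8+8-3, 5+4-3, 14+2-3, 14+0) = 14
v[7] = max(2+14-3, 4+14-3, 8+7-3, …, 14+2-3, 12+0) = 15
One optimal plan: pieces 5 + 2 (1 cut) → €18 − €3 = €15.

15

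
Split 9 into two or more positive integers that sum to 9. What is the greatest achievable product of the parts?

27

Define m[k] = max over 1≤i<k of i · max(k−i, m[k−i]); the inner max lets the remainder stay uncut if that's better.
m[2] = 1*max(1,0) = 1*1 = 1
m[3] = max(1*2, 2*1) = 2
m[4] = max(1*3, 2*2, 3*1) = 4
m[5] = max(1*4, 2*3, 3*2, 4*1) = 6
m[6] = max(1*6, 2*4, 3*3, 4*2, 5*1) = 9
m[7] = max(1*9, 2*6, 3*4, 4*3, 5*2, 6*1) = 12
m[8] = max(1*12, 2*9, 3*6, …, 6*2, 7*1) = 18
m[9] = max(1*18, 2*12, 3*9, …, 7*2, 8*1) = 27
One optimal split: 3 + 3 + 3; product 3*3*3 = 27.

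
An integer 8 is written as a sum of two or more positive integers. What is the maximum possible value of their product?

Define g[k] = max over 1≤i<k of i · max(k−i, g[k−i]); the inner max lets the remainder stay uncut if that's better.
g[2] = 1*max(1,0) = 1*1 = 1
g[3] = 1*max(2,1) = 1*2 = 2
g[4] = 2*max(2,1) = 2*2 = 4
g[5] = 2*max(3,2) = 2*3 = 6
g[6] = 3*max(3,2) = 3*3 = 9
g[7] = 2*max(5,6) = 2*6 = 12
g[8] = 2*max(6,9) = 2*9 = 18
One optimal split: 3 + 3 + 2; product 3*3*2 = 18.

18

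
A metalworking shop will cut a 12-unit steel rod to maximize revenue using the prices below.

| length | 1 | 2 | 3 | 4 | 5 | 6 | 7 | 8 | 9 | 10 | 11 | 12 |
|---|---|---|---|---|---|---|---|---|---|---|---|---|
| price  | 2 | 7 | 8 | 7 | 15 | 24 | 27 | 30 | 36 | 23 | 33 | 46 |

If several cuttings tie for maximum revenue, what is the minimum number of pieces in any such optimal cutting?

Let r[k] be the best obtainable value from length k. For each k, try every first piece i and keep the best of price[i] + r[k−i].
r[1] = 2
r[2] = 7
r[3] = 9  (first piece 1, then r[2]=7)
r[4] = 14  (first piece 2, then r[2]=7)
r[5] = 16  (first piece 1, then r[4]=14)
r[6] = 24
r[7] = 27
r[8] = 31  (first piece 2, then r[6]=24)
r[9] = 36
r[10] = 38  (first piece 1, then r[9]=36)
r[11] = 43  (first piece 2, then r[9]=36)
r[12] = 48  (first piece 6, then r[6]=24)
Maximum revenue is $48.
Now minimize piece count subject to staying optimal: for each k, pieces[k] = 1 + min over i with p[i]+r[k−i]=r[k] of pieces[k−i].
pieces[9] = 1
pieces[10] = 2
pieces[11] = 2
pieces[12] = 2

2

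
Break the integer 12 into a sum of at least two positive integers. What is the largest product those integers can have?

Let f[k] be the best product for length k (with at least one cut). For each first piece i, the rest contributes max(k−i, f[k−i]).
f[2] = 1×max(1,0) = 1×1 = 1
f[3] = 1×max(2,1) = 1×2 = 2
f[4] = 2×max(2,1) = 2×2 = 4
f[5] = 2×max(3,2) = 2×3 = 6
f[6] = 3×max(3,2) = 3×3 = 9
f[7] = 2×max(5,6) = 2×6 = 12
f[8] = 2×max(6,9) = 2×9 = 18
f[9] = 3×max(6,9) = 3×9 = 27
f[10] = 2×max(8,18) = 2×18 = 36
f[11] = 2×max(9,27) = 2×27 = 54
f[12] = 3×max(9,27) = 3×27 = 81
One optimal split: 3 + 3 + 3 + 3; product 3×3×3×3 = 81.

81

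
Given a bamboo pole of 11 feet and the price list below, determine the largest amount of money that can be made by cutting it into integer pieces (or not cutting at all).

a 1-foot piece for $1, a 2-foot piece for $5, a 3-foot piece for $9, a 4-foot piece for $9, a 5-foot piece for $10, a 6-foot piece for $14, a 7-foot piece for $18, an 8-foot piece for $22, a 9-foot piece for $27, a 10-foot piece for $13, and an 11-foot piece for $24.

32

Build r[k] bottom-up: r[k] = max over allowed piece i of (p[i] + r[k−i]).
r[1] = 1
r[2] = max(1+1, 5+0) = 5
r[3] = max(1+5, 5+1, 9+0) = 9
r[4] = max(1+9, 5+5, 9+1, 9+0) = 10
r[5] = max(1+10, 5+9, 9+5, 9+1, 10+0) = 14
r[6] = max(1+14, 5+10, 9+9, 9+5, 10+1, 14+0) = 18
r[7] = max(1+18, 5+14, 9+10, …, 14+1, 18+0) = 19
r[8] = max(1+19, 5+18, 9+14, …, 18+1, 22+0) = 23
r[9] = max(1+23, 5+19, 9+18, …, 22+1, 27+0) = 27
r[10] = max(1+27, 5+23, 9+19, …, 27+1, 13+0) = 28
r[11] = max(1+28, 5+27, 9+23, …, 13+1, 24+0) = 32
One optimal cutting: 3 + 3 + 3 + 2 → $9 + $9 + $9 + $5 = $32.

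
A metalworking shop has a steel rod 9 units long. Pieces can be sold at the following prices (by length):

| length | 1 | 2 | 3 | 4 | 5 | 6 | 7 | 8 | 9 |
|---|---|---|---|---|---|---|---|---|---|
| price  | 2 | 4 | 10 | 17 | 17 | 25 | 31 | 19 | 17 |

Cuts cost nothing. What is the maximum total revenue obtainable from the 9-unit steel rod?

36

Build v[k] bottom-up: v[k] = max over allowed piece i of (p[i] + v[k−i]).
v[1] = 2
v[2] = 4  (first piece 1, then v[1]=2)
v[3] = 10
v[4] = 17
v[5] = 19  (first piece 1, then v[4]=17)
v[6] = 25
v[7] = 31
v[8] = 34  (first piece 4, then v[4]=17)
v[9] = 36  (first piece 1, then v[8]=34)
One optimal cutting: 4 + 4 + 1 → $17 + $17 + $2 = $36.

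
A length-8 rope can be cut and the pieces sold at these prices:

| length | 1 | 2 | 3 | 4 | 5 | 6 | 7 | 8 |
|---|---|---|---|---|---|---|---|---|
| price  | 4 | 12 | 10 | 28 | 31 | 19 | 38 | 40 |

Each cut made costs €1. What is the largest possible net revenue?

55

Consider every possible first cut. v[k] is the best of p[i]+v[k−i] over all sellable i≤k, charging 1 whenever i<k.
v[1] = 4
v[2] = max(4+4-1, 12+0) = 12
v[3] = max(4+12-1, 12+4-1, 10+0) = 15
v[4] = max(4+15-1, 12+12-1, 10+4-1, 28+0) = 28
v[5] = max(4+28-1, 12+15-1, 10+12-1, 28+4-1, 31+0) = 31
v[6] = max(4+31-1, 12+28-1, 10+15-1, 28+12-1, 31+4-1, 19+0) = 39
v[7] = max(4+39-1, 12+31-1, 10+28-1, …, 19+4-1, 38+0) = 42
v[8] = max(4+42-1, 12+39-1, 10+31-1, …, 38+4-1, 40+0) = 55
One optimal plan: pieces 4 + 4 (1 cut) → €56 − €1 = €55.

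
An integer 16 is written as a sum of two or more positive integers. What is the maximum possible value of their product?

324

Define g[k] = max over 1≤i<k of i · max(k−i, g[k−i]); the inner max lets the remainder stay uncut if that's better.
Small cases: g[2]=1, g[3]=2, g[4]=4, g[5]=6, g[6]=9, g[7]=12, g[8]=18, g[9]=27.
g[10] = max(1×27, 2×18, 3×12, …, 8×2, 9×1) = 36
g[11] = max(1×36, 2×27, 3×18, …, 9×2, 10×1) = 54
g[12] = max(1×54, 2×36, 3×27, …, 10×2, 11×1) = 81
g[13] = max(1×81, 2×54, 3×36, …, 11×2, 12×1) = 108
g[14] = max(1×108, 2×81, 3×54, …, 12×2, 13×1) = 162
g[15] = max(1×162, 2×108, 3×81, …, 13×2, 14×1) = 243
g[16] = max(1×243, 2×162, 3×108, …, 14×2, 15×1) = 324
One optimal split: 3 + 3 + 3 + 3 + 2 + 2; product 3×3×3×3×2×2 = 324.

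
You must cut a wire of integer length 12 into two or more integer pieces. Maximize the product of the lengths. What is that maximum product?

Define P[k] = max over 1≤i<k of i · max(k−i, P[k−i]); the inner max lets the remainder stay uncut if that's better.
P[2] = 1·max(1,0) = 1·1 = 1
P[3] = max(1·2, 2·1) = 2
P[4] = max(1·3, 2·2, 3·1) = 4
P[5] = max(1·4, 2·3, 3·2, 4·1) = 6
P[6] = max(1·6, 2·4, 3·3, 4·2, 5·1) = 9
P[7] = max(1·9, 2·6, 3·4, 4·3, 5·2, 6·1) = 12
P[8] = max(1·12, 2·9, 3·6, …, 6·2, 7·1) = 18
P[9] = max(1·18, 2·12, 3·9, …, 7·2, 8·1) = 27
P[10] = max(1·27, 2·18, 3·12, …, 8·2, 9·1) = 36
P[11] = max(1·36, 2·27, 3·18, …, 9·2, 10·1) = 54
P[12] = max(1·54, 2·36, 3·27, …, 10·2, 11·1) = 81
One optimal split: 3 + 3 + 3 + 3; product 3·3·3·3 = 81.

81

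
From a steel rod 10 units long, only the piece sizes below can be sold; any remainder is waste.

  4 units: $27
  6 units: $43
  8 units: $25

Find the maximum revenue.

Consider every possible first cut. best[k] is the best of p[i]+best[k−i] over all sellable i≤k.
best[1] = 0
best[2] = 0
best[3] = 0
best[4] = 27
best[5] = 27
best[6] = max(27+0, 43+0) = 43
best[7] = max(27+0, 43+0) = 43
best[8] = max(27+27, 43+0, 25+0) = 54
best[9] = max(27+27, 43+0, 25+0) = 54
best[10] = max(27+43, 43+27, 25+0) = 70
One optimal cutting: 6 + 4 → $70.

70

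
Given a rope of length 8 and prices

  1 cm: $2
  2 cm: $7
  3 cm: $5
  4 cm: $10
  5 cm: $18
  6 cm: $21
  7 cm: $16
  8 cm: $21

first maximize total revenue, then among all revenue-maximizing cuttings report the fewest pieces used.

2

Let r[k] be the best obtainable value from length k. For each k, try every first piece i and keep the best of price[i] + r[k−i].
r[1] = 2
r[2] = 7
r[3] = 9  (first piece 1, then r[2]=7)
r[4] = 14  (first piece 2, then r[2]=7)
r[5] = 18
r[6] = 21  (first piece 2, then r[4]=14)
r[7] = 25  (first piece 2, then r[5]=18)
r[8] = 28  (first piece 2, then r[6]=21)
Maximum revenue is $28.
Now minimize piece count subject to staying optimal: for each k, pieces[k] = 1 + min over i with p[i]+r[k−i]=r[k] of pieces[k−i].
pieces[5] = 1
pieces[6] = 1
pieces[7] = 2
pieces[8] = 2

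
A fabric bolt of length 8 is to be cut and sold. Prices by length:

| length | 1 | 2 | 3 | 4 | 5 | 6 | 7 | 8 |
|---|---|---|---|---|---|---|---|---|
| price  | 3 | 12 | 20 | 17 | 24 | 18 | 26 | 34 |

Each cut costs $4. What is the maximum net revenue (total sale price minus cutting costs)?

44

Build net[k] bottom-up: net[k] = max over allowed piece i of (p[i] + net[k−i]) − 4 per cut.
net[1] = 3
net[2] = max(3+3-4, 12+0) = 12
net[3] = max(3+12-4, 12+3-4, 20+0) = 20
net[4] = max(3+20-4, 12+12-4, 20+3-4, 17+0) = 20
net[5] = max(3+20-4, 12+20-4, 20+12-4, 17+3-4, 24+0) = 28
net[6] = max(3+28-4, 12+20-4, 20+20-4, 17+12-4, 24+3-4, 18+0) = 36
net[7] = max(3+36-4, 12+28-4, 20+20-4, …, 18+3-4, 26+0) = 36
net[8] = max(3+36-4, 12+36-4, 20+28-4, …, 26+3-4, 34+0) = 44
One optimal plan: pieces 3 + 3 + 2 (2 cuts) → $52 − $8 = $44.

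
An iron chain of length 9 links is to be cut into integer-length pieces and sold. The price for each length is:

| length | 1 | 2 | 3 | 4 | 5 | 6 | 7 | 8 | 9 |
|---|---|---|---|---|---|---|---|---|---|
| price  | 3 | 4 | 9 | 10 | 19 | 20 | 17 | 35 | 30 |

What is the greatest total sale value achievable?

Build R[k] bottom-up: R[k] = max over allowed piece i of (p[i] + R[k−i]).
R[1] = 3
R[2] = 6  (first piece 1, then R[1]=3)
R[3] = 9  (first piece 1, then R[2]=6)
R[4] = 12  (first piece 1, then R[3]=9)
R[5] = 19
R[6] = 22  (first piece 1, then R[5]=19)
R[7] = 25  (first piece 1, then R[6]=22)
R[8] = 35
R[9] = 38  (first piece 1, then R[8]=35)
One optimal cutting: 8 + 1 → $35 + $3 = $38.

38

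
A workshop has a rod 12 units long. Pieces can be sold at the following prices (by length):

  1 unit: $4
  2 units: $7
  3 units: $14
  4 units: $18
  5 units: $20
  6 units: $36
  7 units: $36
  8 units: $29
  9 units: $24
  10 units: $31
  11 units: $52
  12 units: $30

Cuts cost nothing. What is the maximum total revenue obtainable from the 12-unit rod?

72

Build r[k] bottom-up: r[k] = max over allowed piece i of (p[i] + r[k−i]).
r[1] = 4
r[2] = 8  (first piece 1, then r[1]=4)
r[3] = 14
r[4] = 18  (first piece 1, then r[3]=14)
r[5] = 22  (first piece 1, then r[4]=18)
r[6] = 36
r[7] = 40  (first piece 1, then r[6]=36)
r[8] = 44  (first piece 1, then r[7]=40)
r[9] = 50  (first piece 3, then r[6]=36)
r[10] = 54  (first piece 1, then r[9]=50)
r[11] = 58  (first piece 1, then r[10]=54)
r[12] = 72  (first piece 6, then r[6]=36)
One optimal cutting: 6 + 6 → $36 + $36 = $72.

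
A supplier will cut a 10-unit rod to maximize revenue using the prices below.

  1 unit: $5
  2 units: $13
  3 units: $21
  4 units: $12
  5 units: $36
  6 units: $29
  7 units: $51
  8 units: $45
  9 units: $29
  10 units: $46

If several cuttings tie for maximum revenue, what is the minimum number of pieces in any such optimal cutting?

2

Consider every possible first cut. r[k] is the best of p[i]+r[k−i] over all sellable i≤k.
r[1] = 5
r[2] = 13
r[3] = 21
r[4] = 26  (first piece 1, then r[3]=21)
r[5] = 36
r[6] = 42  (first piece 3, then r[3]=21)
r[7] = 51
r[8] = 57  (first piece 3, then r[5]=36)
r[9] = 64  (first piece 2, then r[7]=51)
r[10] = 72  (first piece 3, then r[7]=51)
Maximum revenue is $72.
Now minimize piece count subject to staying optimal: for each k, pieces[k] = 1 + min over i with p[i]+r[k−i]=r[k] of pieces[k−i].
pieces[7] = 1
pieces[8] = 2
pieces[9] = 2
pieces[10] = 2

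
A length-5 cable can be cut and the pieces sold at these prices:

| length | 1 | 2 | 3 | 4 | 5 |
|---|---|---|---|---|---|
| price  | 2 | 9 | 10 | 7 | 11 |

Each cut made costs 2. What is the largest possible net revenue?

17

Let net[k] be the best obtainable value from length k. For each k, try every first piece i and keep the best of price[i] + net[k−i] minus the 2 cut fee when i<k.
net[1] = 2
net[2] = 9
net[3] = 10
net[4] = 16  (first piece 2, then net[2]=9)
net[5] = 17  (first piece 2, then net[3]=10)
One optimal plan: pieces 3 + 2 (1 cut) → 19 − 2 = 17.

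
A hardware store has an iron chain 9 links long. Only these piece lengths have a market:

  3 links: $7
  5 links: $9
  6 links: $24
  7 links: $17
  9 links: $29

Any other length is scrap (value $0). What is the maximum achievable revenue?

Let best[k] be the best obtainable value from length k. For each k, try every first piece i and keep the best of price[i] + best[k−i].
best[1] = 0
best[2] = 0
best[3] = 7
best[4] = 7
best[5] = 9
best[6] = 24
best[7] = 24
best[8] = 24
best[9] = 31  (first piece 3, then best[6]=24)
One optimal cutting: 6 + 3 → $31.

31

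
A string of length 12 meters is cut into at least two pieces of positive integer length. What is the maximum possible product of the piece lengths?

81

Fill prod[k] for k=2..12: at each k try every first piece i and multiply by the better of (k−i) uncut or prod[k−i].
prod[2] = 1×max(1,0) = 1×1 = 1
prod[3] = 1×max(2,1) = 1×2 = 2
prod[4] = 2×max(2,1) = 2×2 = 4
prod[5] = 2×max(3,2) = 2×3 = 6
prod[6] = 3×max(3,2) = 3×3 = 9
prod[7] = 2×max(5,6) = 2×6 = 12
prod[8] = 2×max(6,9) = 2×9 = 18
prod[9] = 3×max(6,9) = 3×9 = 27
prod[10] = 2×max(8,18) = 2×18 = 36
prod[11] = 2×max(9,27) = 2×27 = 54
prod[12] = 3×max(9,27) = 3×27 = 81
One optimal split: 3 + 3 + 3 + 3; product 3×3×3×3 = 81.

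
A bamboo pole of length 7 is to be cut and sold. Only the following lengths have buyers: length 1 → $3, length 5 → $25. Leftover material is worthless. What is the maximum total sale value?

31

Build f[k] bottom-up: f[k] = max over allowed piece i of (p[i] + f[k−i]).
f[1] = 3
f[2] = 6  (first piece 1, then f[1]=3)
f[3] = 9  (first piece 1, then f[2]=6)
f[4] = 12  (first piece 1, then f[3]=9)
f[5] = max(3+12, 25+0) = 25
f[6] = max(3+25, 25+3) = 28
f[7] = max(3+28, 25+6) = 31
One optimal cutting: 5 + 1 + 1 → $31.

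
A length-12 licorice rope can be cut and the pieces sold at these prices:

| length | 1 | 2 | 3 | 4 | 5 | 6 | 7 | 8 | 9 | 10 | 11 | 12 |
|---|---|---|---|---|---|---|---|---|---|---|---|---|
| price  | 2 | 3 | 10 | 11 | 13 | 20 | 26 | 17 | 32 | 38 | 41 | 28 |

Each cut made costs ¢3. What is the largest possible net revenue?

Consider every possible first cut. r[k] is the best of p[i]+r[k−i] over all sellable i≤k, charging 3 whenever i<k.
r[1] = 2
r[2] = max(2+2-3, 3+0) = 3
r[3] = max(2+3-3, 3+2-3, 10+0) = 10
r[4] = max(2+10-3, 3+3-3, 10+2-3, 11+0) = 11
r[5] = max(2+11-3, 3+10-3, 10+3-3, 11+2-3, 13+0) = 13
r[6] = max(2+13-3, 3+11-3, 10+10-3, 11+3-3, 13+2-3, 20+0) = 20
r[7] = max(2+20-3, 3+13-3, 10+11-3, …, 20+2-3, 26+0) = 26
r[8] = max(2+26-3, 3+20-3, 10+13-3, …, 26+2-3, 17+0) = 25
r[9] = max(2+25-3, 3+26-3, 10+20-3, …, 17+2-3, 32+0) = 32
r[10] = max(2+32-3, 3+25-3, 10+26-3, …, 32+2-3, 38+0) = 38
r[11] = max(2+38-3, 3+32-3, 10+25-3, …, 38+2-3, 41+0) = 41
r[12] = max(2+41-3, 3+38-3, 10+32-3, …, 41+2-3, 28+0) = 40
One optimal plan: pieces 11 + 1 (1 cut) → ¢43 − ¢3 = ¢40.

40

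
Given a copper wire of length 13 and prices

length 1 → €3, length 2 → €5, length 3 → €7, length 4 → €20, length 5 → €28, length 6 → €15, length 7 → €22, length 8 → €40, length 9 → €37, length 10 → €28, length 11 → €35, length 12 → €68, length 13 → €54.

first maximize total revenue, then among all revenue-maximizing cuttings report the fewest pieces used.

2

Build r[k] bottom-up: r[k] = max over allowed piece i of (p[i] + r[k−i]).
r[1] = 3
r[2] = 6  (first piece 1, then r[1]=3)
r[3] = 9  (first piece 1, then r[2]=6)
r[4] = 20
r[5] = 28
r[6] = 31  (first piece 1, then r[5]=28)
r[7] = 34  (first piece 1, then r[6]=31)
r[8] = 40  (first piece 4, then r[4]=20)
r[9] = 48  (first piece 4, then r[5]=28)
r[10] = 56  (first piece 5, then r[5]=28)
r[11] = 59  (first piece 1, then r[10]=56)
r[12] = 68
r[13] = 71  (first piece 1, then r[12]=68)
Maximum revenue is €71.
Now minimize piece count subject to staying optimal: for each k, pieces[k] = 1 + min over i with p[i]+r[k−i]=r[k] of pieces[k−i].
pieces[10] = 2
pieces[11] = 3
pieces[12] = 1
pieces[13] = 2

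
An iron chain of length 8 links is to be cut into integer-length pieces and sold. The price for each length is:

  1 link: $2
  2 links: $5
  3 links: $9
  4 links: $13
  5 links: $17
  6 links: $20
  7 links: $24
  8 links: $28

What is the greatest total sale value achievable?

Let best[k] be the best obtainable value from length k. For each k, try every first piece i and keep the best of price[i] + best[k−i].
best[1] = 2
best[2] = max(2+2, 5+0) = 5
best[3] = max(2+5, 5+2, 9+0) = 9
best[4] = max(2+9, 5+5, 9+2, 13+0) = 13
best[5] = max(2+13, 5+9, 9+5, 13+2, 17+0) = 17
best[6] = max(2+17, 5+13, 9+9, 13+5, 17+2, 20+0) = 20
best[7] = max(2+20, 5+17, 9+13, …, 20+2, 24+0) = 24
best[8] = max(2+24, 5+20, 9+17, …, 24+2, 28+0) = 28
Best is to sell the whole 8-link piece uncut for $28.

28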